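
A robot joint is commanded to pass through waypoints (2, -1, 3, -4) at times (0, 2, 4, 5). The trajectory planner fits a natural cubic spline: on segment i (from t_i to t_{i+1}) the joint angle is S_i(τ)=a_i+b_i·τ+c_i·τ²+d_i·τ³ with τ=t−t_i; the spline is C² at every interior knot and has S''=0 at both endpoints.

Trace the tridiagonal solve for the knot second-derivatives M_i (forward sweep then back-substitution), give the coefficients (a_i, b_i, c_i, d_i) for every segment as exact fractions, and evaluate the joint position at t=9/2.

Δ: Δ0=-3/2, Δ1=2, Δ2=-7
row 1: diag=8, rhs=21; c'=1/4, d'=21/8
row 2: denom=6−2·1/4=11/2; d'=(-54−2·21/8)/(11/2)=-237/22
back: M2=-237/22
back: M1=21/8−1/4·-237/22=117/22
M: M0=0, M1=117/22, M2=-237/22, M3=0
seg 0: a=2, c=M0/2=0, d=(M1−M0)/(6·2)=39/88, b=Δ0−h0·(2M0+M1)/6=-36/11
seg 1: a=-1, c=M1/2=117/44, d=(M2−M1)/(6·2)=-59/44, b=Δ1−h1·(2M1+M2)/6=45/22
seg 2: a=3, c=M2/2=-237/44, d=(M3−M2)/(6·1)=79/44, b=Δ2−h2·(2M2+M3)/6=-75/22
t_q=9/2 → seg 2, τ=1/2; S=3+-75/22·τ+-237/44·τ²+79/44·τ³=61/352

  seg 0: a=2 b=-36/11 c=0 d=39/88
  seg 1: a=-1 b=45/22 c=117/44 d=-59/44
  seg 2: a=3 b=-75/22 c=-237/44 d=79/44
S(9/2) = 61/352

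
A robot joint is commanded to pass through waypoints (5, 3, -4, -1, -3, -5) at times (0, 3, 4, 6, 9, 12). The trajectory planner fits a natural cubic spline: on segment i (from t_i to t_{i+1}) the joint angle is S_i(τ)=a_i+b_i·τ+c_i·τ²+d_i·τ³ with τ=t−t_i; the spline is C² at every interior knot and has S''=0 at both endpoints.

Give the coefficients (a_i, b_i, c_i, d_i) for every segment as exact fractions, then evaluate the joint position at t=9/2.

  seg 0: a=5 b=2557/1074 c=0 d=-1091/3222
  seg 1: a=3 b=-3631/537 c=-1091/358 d=3017/1074
  seg 2: a=-4 b=-4757/1074 c=963/179 d=-1297/1074
  seg 3: a=-1 b=2791/1074 c=-334/179 d=835/3222
  seg 4: a=-3 b=-859/537 c=167/358 d=-167/3222
S(9/2) = -14379/2864

Δ: Δ0=-2/3, Δ1=-7, Δ2=3/2, Δ3=-2/3, Δ4=-2/3
row 1: diag=8, rhs=-38; c'=1/8, d'=-19/4
row 2: denom=6−1·1/8=47/8; d'=(51−1·-19/4)/(47/8)=446/47
row 3: denom=10−2·16/47=438/47; d'=(-13−2·446/47)/(438/47)=-501/146
row 4: denom=12−3·47/146=1611/146; d'=(0−3·-501/146)/(1611/146)=167/179
back: M4=167/179
back: M3=-501/146−47/146·167/179=-668/179
back: M2=446/47−16/47·-668/179=1926/179
back: M1=-19/4−1/8·1926/179=-1091/179
M: M0=0, M1=-1091/179, M2=1926/179, M3=-668/179, M4=167/179, M5=0
seg 0: a=5, c=M0/2=0, d=(M1−M0)/(6·3)=-1091/3222, b=Δ0−h0·(2M0+M1)/6=2557/1074
seg 1: a=3, c=M1/2=-1091/358, d=(M2−M1)/(6·1)=3017/1074, b=Δ1−h1·(2M1+M2)/6=-3631/537
seg 2: a=-4, c=M2/2=963/179, d=(M3−M2)/(6·2)=-1297/1074, b=Δ2−h2·(2M2+M3)/6=-4757/1074
seg 3: a=-1, c=M3/2=-334/179, d=(M4−M3)/(6·3)=835/3222, b=Δ3−h3·(2M3+M4)/6=2791/1074
seg 4: a=-3, c=M4/2=167/358, d=(M5−M4)/(6·3)=-167/3222, b=Δ4−h4·(2M4+M5)/6=-859/537
t_q=9/2 → seg 2, τ=1/2; S=-4+-4757/1074·τ+963/179·τ²+-1297/1074·τ³=-14379/2864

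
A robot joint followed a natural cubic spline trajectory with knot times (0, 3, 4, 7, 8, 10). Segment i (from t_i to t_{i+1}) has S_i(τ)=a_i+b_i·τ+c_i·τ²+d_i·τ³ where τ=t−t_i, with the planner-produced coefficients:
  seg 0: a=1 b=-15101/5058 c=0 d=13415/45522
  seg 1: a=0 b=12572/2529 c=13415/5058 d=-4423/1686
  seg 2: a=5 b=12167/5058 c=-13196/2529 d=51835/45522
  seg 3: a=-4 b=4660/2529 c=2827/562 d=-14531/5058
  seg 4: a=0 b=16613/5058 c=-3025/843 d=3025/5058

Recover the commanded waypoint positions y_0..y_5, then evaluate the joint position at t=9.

y_0 = S_0(0) = a_0 = 1
y_1 = S_1(0) = a_1 = 0
y_2 = S_2(0) = a_2 = 5
y_3 = S_3(0) = a_3 = -4
y_4 = S_4(0) = a_4 = 0
y_5 = S_4(2) = -3
t_q=9 is in segment 4 (τ=1); S_4(τ)=248/843

y_0=1 y_1=0 y_2=5 y_3=-4 y_4=0 y_5=-3
S(9) = 248/843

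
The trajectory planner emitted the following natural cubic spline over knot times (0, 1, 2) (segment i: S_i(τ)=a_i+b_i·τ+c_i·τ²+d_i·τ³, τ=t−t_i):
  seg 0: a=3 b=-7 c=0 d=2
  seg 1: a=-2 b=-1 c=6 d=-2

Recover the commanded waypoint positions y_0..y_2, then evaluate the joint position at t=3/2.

y_0 = S_0(0) = a_0 = 3
y_1 = S_1(0) = a_1 = -2
y_2 = S_1(1) = 1
t_q=3/2 is in segment 1 (τ=1/2); S_1(τ)=-5/4

y_0=3 y_1=-2 y_2=1
S(3/2) = -5/4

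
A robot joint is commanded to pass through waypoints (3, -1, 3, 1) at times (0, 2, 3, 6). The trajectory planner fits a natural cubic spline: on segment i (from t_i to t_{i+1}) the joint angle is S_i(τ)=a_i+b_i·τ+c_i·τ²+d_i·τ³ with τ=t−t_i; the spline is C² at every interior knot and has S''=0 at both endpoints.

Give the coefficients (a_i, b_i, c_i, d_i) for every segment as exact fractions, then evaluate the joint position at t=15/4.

  seg 0: a=3 b=-598/141 c=0 d=79/141
  seg 1: a=-1 b=350/141 c=158/47 d=-260/141
  seg 2: a=3 b=518/141 c=-102/47 d=34/141
S(15/4) = 6973/1504

Δ: Δ0=-2, Δ1=4, Δ2=-2/3
row 1: diag=6, rhs=36; c'=1/6, d'=6
row 2: denom=8−1·1/6=47/6; d'=(-28−1·6)/(47/6)=-204/47
back: M2=-204/47
back: M1=6−1/6·-204/47=316/47
M: M0=0, M1=316/47, M2=-204/47, M3=0
seg 0: a=3, c=M0/2=0, d=(M1−M0)/(6·2)=79/141, b=Δ0−h0·(2M0+M1)/6=-598/141
seg 1: a=-1, c=M1/2=158/47, d=(M2−M1)/(6·1)=-260/141, b=Δ1−h1·(2M1+M2)/6=350/141
seg 2: a=3, c=M2/2=-102/47, d=(M3−M2)/(6·3)=34/141, b=Δ2−h2·(2M2+M3)/6=518/141
t_q=15/4 → seg 2, τ=3/4; S=3+518/141·τ+-102/47·τ²+34/141·τ³=6973/1504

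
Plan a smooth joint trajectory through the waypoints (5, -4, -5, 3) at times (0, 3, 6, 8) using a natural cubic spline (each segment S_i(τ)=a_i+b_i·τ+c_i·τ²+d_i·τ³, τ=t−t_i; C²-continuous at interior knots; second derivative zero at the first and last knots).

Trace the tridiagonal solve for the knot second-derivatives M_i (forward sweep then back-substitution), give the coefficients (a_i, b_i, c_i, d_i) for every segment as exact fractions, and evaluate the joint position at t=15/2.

Δ: Δ0=-3, Δ1=-1/3, Δ2=4
row 1: diag=12, rhs=16; c'=1/4, d'=4/3
row 2: denom=10−3·1/4=37/4; d'=(26−3·4/3)/(37/4)=88/37
back: M2=88/37
back: M1=4/3−1/4·88/37=82/111
M: M0=0, M1=82/111, M2=88/37, M3=0
seg 0: a=5, c=M0/2=0, d=(M1−M0)/(6·3)=41/999, b=Δ0−h0·(2M0+M1)/6=-374/111
seg 1: a=-4, c=M1/2=41/111, d=(M2−M1)/(6·3)=91/999, b=Δ1−h1·(2M1+M2)/6=-251/111
seg 2: a=-5, c=M2/2=44/37, d=(M3−M2)/(6·2)=-22/111, b=Δ2−h2·(2M2+M3)/6=268/111
t_q=15/2 → seg 2, τ=3/2; S=-5+268/111·τ+44/37·τ²+-22/111·τ³=93/148

  seg 0: a=5 b=-374/111 c=0 d=41/999
  seg 1: a=-4 b=-251/111 c=41/111 d=91/999
  seg 2: a=-5 b=268/111 c=44/37 d=-22/111
S(15/2) = 93/148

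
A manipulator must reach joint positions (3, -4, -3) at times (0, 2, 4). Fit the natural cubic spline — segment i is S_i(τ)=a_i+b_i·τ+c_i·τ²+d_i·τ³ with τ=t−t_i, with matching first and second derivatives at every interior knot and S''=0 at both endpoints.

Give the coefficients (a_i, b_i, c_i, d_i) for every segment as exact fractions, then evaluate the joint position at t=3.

  seg 0: a=3 b=-9/2 c=0 d=1/4
  seg 1: a=-4 b=-3/2 c=3/2 d=-1/4
S(3) = -17/4

Δ: Δ0=-7/2, Δ1=1/2
row 1: diag=8, rhs=24; c'=1/4, d'=3
back: M1=3
M: M0=0, M1=3, M2=0
seg 0: a=3, c=M0/2=0, d=(M1−M0)/(6·2)=1/4, b=Δ0−h0·(2M0+M1)/6=-9/2
seg 1: a=-4, c=M1/2=3/2, d=(M2−M1)/(6·2)=-1/4, b=Δ1−h1·(2M1+M2)/6=-3/2
t_q=3 → seg 1, τ=1; S=-4+-3/2·τ+3/2·τ²+-1/4·τ³=-17/4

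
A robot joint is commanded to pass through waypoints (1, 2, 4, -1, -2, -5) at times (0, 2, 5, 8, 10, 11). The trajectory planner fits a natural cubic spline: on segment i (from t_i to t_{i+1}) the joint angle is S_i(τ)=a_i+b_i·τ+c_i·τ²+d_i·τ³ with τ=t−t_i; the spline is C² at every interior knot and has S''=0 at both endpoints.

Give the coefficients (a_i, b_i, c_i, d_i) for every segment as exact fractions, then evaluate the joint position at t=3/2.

  seg 0: a=1 b=136/473 c=0 d=201/3784
  seg 1: a=2 b=875/946 c=603/1892 d=-6893/51084
  seg 2: a=4 b=-1525/1892 c=-1271/1419 d=10367/51084
  seg 3: a=-1 b=-663/946 c=1761/1892 d=-1571/3784
  seg 4: a=-2 b=-927/473 c=-738/473 d=246/473
S(3/2) = 48755/30272

Δ: Δ0=1/2, Δ1=2/3, Δ2=-5/3, Δ3=-1/2, Δ4=-3
row 1: diag=10, rhs=1; c'=3/10, d'=1/10
row 2: denom=12−3·3/10=111/10; d'=(-14−3·1/10)/(111/10)=-143/111
row 3: denom=10−3·10/37=340/37; d'=(7−3·-143/111)/(340/37)=201/170
row 4: denom=6−2·37/170=473/85; d'=(-15−2·201/170)/(473/85)=-1476/473
back: M4=-1476/473
back: M3=201/170−37/170·-1476/473=1761/946
back: M2=-143/111−10/37·1761/946=-2542/1419
back: M1=1/10−3/10·-2542/1419=603/946
M: M0=0, M1=603/946, M2=-2542/1419, M3=1761/946, M4=-1476/473, M5=0
seg 0: a=1, c=M0/2=0, d=(M1−M0)/(6·2)=201/3784, b=Δ0−h0·(2M0+M1)/6=136/473
seg 1: a=2, c=M1/2=603/1892, d=(M2−M1)/(6·3)=-6893/51084, b=Δ1−h1·(2M1+M2)/6=875/946
seg 2: a=4, c=M2/2=-1271/1419, d=(M3−M2)/(6·3)=10367/51084, b=Δ2−h2·(2M2+M3)/6=-1525/1892
seg 3: a=-1, c=M3/2=1761/1892, d=(M4−M3)/(6·2)=-1571/3784, b=Δ3−h3·(2M3+M4)/6=-663/946
seg 4: a=-2, c=M4/2=-738/473, d=(M5−M4)/(6·1)=246/473, b=Δ4−h4·(2M4+M5)/6=-927/473
t_q=3/2 → seg 0, τ=3/2; S=1+136/473·τ+0·τ²+201/3784·τ³=48755/30272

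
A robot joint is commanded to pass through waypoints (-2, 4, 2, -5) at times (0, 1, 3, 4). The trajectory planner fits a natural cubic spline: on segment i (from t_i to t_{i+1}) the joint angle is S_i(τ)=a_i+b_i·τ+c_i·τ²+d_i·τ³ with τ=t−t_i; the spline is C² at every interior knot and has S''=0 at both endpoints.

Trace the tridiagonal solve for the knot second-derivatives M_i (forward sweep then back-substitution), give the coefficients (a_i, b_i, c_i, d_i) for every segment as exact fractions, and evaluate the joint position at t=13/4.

  seg 0: a=-2 b=111/16 c=0 d=-15/16
  seg 1: a=4 b=33/8 c=-45/16 d=1/8
  seg 2: a=2 b=-45/8 c=-33/16 d=11/16
S(13/4) = 487/1024

Δ: Δ0=6, Δ1=-1, Δ2=-7
row 1: diag=6, rhs=-42; c'=1/3, d'=-7
row 2: denom=6−2·1/3=16/3; d'=(-36−2·-7)/(16/3)=-33/8
back: M2=-33/8
back: M1=-7−1/3·-33/8=-45/8
M: M0=0, M1=-45/8, M2=-33/8, M3=0
seg 0: a=-2, c=M0/2=0, d=(M1−M0)/(6·1)=-15/16, b=Δ0−h0·(2M0+M1)/6=111/16
seg 1: a=4, c=M1/2=-45/16, d=(M2−M1)/(6·2)=1/8, b=Δ1−h1·(2M1+M2)/6=33/8
seg 2: a=2, c=M2/2=-33/16, d=(M3−M2)/(6·1)=11/16, b=Δ2−h2·(2M2+M3)/6=-45/8
t_q=13/4 → seg 2, τ=1/4; S=2+-45/8·τ+-33/16·τ²+11/16·τ³=487/1024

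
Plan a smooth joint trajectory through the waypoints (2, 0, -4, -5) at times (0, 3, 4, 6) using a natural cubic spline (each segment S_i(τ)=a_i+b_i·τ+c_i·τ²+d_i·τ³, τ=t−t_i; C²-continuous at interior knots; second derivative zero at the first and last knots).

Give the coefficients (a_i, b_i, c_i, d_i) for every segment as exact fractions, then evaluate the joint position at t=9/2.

  seg 0: a=2 b=5/6 c=0 d=-1/6
  seg 1: a=0 b=-11/3 c=-3/2 d=7/6
  seg 2: a=-4 b=-19/6 c=2 d=-1/3
S(9/2) = -41/8

Δ: Δ0=-2/3, Δ1=-4, Δ2=-1/2
row 1: diag=8, rhs=-20; c'=1/8, d'=-5/2
row 2: denom=6−1·1/8=47/8; d'=(21−1·-5/2)/(47/8)=4
back: M2=4
back: M1=-5/2−1/8·4=-3
M: M0=0, M1=-3, M2=4, M3=0
seg 0: a=2, c=M0/2=0, d=(M1−M0)/(6·3)=-1/6, b=Δ0−h0·(2M0+M1)/6=5/6
seg 1: a=0, c=M1/2=-3/2, d=(M2−M1)/(6·1)=7/6, b=Δ1−h1·(2M1+M2)/6=-11/3
seg 2: a=-4, c=M2/2=2, d=(M3−M2)/(6·2)=-1/3, b=Δ2−h2·(2M2+M3)/6=-19/6
t_q=9/2 → seg 2, τ=1/2; S=-4+-19/6·τ+2·τ²+-1/3·τ³=-41/8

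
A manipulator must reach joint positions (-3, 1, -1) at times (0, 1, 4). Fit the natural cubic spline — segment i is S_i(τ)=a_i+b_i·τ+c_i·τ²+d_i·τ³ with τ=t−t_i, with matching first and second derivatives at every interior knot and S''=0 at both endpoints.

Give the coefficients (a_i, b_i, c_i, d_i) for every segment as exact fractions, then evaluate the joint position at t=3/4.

  seg 0: a=-3 b=55/12 c=0 d=-7/12
  seg 1: a=1 b=17/6 c=-7/4 d=7/36
S(3/4) = 49/256

Δ: Δ0=4, Δ1=-2/3
row 1: diag=8, rhs=-28; c'=3/8, d'=-7/2
back: M1=-7/2
M: M0=0, M1=-7/2, M2=0
seg 0: a=-3, c=M0/2=0, d=(M1−M0)/(6·1)=-7/12, b=Δ0−h0·(2M0+M1)/6=55/12
seg 1: a=1, c=M1/2=-7/4, d=(M2−M1)/(6·3)=7/36, b=Δ1−h1·(2M1+M2)/6=17/6
t_q=3/4 → seg 0, τ=3/4; S=-3+55/12·τ+0·τ²+-7/12·τ³=49/256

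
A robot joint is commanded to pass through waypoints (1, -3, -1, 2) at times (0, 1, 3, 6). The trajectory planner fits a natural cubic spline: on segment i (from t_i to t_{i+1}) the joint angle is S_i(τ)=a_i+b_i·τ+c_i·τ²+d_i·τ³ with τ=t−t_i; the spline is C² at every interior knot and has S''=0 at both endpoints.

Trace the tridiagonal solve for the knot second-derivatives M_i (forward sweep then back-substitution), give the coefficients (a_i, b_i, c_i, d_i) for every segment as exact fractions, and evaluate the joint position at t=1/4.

Δ: Δ0=-4, Δ1=1, Δ2=1
row 1: diag=6, rhs=30; c'=1/3, d'=5
row 2: denom=10−2·1/3=28/3; d'=(0−2·5)/(28/3)=-15/14
back: M2=-15/14
back: M1=5−1/3·-15/14=75/14
M: M0=0, M1=75/14, M2=-15/14, M3=0
seg 0: a=1, c=M0/2=0, d=(M1−M0)/(6·1)=25/28, b=Δ0−h0·(2M0+M1)/6=-137/28
seg 1: a=-3, c=M1/2=75/28, d=(M2−M1)/(6·2)=-15/28, b=Δ1−h1·(2M1+M2)/6=-31/14
seg 2: a=-1, c=M2/2=-15/28, d=(M3−M2)/(6·3)=5/84, b=Δ2−h2·(2M2+M3)/6=29/14
t_q=1/4 → seg 0, τ=1/4; S=1+-137/28·τ+0·τ²+25/28·τ³=-375/1792

  seg 0: a=1 b=-137/28 c=0 d=25/28
  seg 1: a=-3 b=-31/14 c=75/28 d=-15/28
  seg 2: a=-1 b=29/14 c=-15/28 d=5/84
S(1/4) = -375/1792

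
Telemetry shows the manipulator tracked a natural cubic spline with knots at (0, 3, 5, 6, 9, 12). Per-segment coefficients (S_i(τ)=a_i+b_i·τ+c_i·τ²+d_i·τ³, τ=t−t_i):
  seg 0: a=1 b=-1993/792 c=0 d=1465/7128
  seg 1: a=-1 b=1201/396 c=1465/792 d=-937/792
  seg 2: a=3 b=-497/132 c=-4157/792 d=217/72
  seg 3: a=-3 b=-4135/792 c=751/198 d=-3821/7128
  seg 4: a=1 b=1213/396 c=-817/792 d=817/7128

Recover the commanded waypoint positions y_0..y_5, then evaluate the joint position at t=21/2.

y_0 = S_0(0) = a_0 = 1
y_1 = S_1(0) = a_1 = -1
y_2 = S_2(0) = a_2 = 3
y_3 = S_3(0) = a_3 = -3
y_4 = S_4(0) = a_4 = 1
y_5 = S_4(3) = 4
t_q=21/2 is in segment 4 (τ=3/2); S_4(τ)=2577/704

y_0=1 y_1=-1 y_2=3 y_3=-3 y_4=1 y_5=4
S(21/2) = 2577/704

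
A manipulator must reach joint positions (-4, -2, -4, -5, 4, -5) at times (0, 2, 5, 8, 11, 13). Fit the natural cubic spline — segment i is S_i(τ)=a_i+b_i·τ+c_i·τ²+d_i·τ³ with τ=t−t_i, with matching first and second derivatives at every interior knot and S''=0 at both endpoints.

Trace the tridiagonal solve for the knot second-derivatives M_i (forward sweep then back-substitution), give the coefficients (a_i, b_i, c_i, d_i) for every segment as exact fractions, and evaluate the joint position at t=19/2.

Δ: Δ0=1, Δ1=-2/3, Δ2=-1/3, Δ3=3, Δ4=-9/2
row 1: diag=10, rhs=-10; c'=3/10, d'=-1
row 2: denom=12−3·3/10=111/10; d'=(2−3·-1)/(111/10)=50/111
row 3: denom=12−3·10/37=414/37; d'=(20−3·50/111)/(414/37)=5/3
row 4: denom=10−3·37/138=423/46; d'=(-45−3·5/3)/(423/46)=-2300/423
back: M4=-2300/423
back: M3=5/3−37/138·-2300/423=3965/1269
back: M2=50/111−10/37·3965/1269=-500/1269
back: M1=-1−3/10·-500/1269=-373/423
M: M0=0, M1=-373/423, M2=-500/1269, M3=3965/1269, M4=-2300/423, M5=0
seg 0: a=-4, c=M0/2=0, d=(M1−M0)/(6·2)=-373/5076, b=Δ0−h0·(2M0+M1)/6=1642/1269
seg 1: a=-2, c=M1/2=-373/846, d=(M2−M1)/(6·3)=619/22842, b=Δ1−h1·(2M1+M2)/6=523/1269
seg 2: a=-4, c=M2/2=-250/1269, d=(M3−M2)/(6·3)=95/486, b=Δ2−h2·(2M2+M3)/6=-3811/2538
seg 3: a=-5, c=M3/2=3965/2538, d=(M4−M3)/(6·3)=-10865/22842, b=Δ3−h3·(2M3+M4)/6=3292/1269
seg 4: a=4, c=M4/2=-1150/423, d=(M5−M4)/(6·2)=575/1269, b=Δ4−h4·(2M4+M5)/6=-2221/2538
t_q=19/2 → seg 3, τ=3/2; S=-5+3292/1269·τ+3965/2538·τ²+-10865/22842·τ³=1807/2256

  seg 0: a=-4 b=1642/1269 c=0 d=-373/5076
  seg 1: a=-2 b=523/1269 c=-373/846 d=619/22842
  seg 2: a=-4 b=-3811/2538 c=-250/1269 d=95/486
  seg 3: a=-5 b=3292/1269 c=3965/2538 d=-10865/22842
  seg 4: a=4 b=-2221/2538 c=-1150/423 d=575/1269
S(19/2) = 1807/2256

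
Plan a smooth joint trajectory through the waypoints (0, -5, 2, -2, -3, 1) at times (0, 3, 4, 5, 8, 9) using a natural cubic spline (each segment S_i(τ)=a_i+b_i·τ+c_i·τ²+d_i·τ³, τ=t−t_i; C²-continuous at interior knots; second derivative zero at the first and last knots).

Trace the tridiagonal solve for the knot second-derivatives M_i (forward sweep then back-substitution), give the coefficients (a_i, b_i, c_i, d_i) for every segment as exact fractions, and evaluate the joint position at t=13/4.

Δ: Δ0=-5/3, Δ1=7, Δ2=-4, Δ3=-1/3, Δ4=4
row 1: diag=8, rhs=52; c'=1/8, d'=13/2
row 2: denom=4−1·1/8=31/8; d'=(-66−1·13/2)/(31/8)=-580/31
row 3: denom=8−1·8/31=240/31; d'=(22−1·-580/31)/(240/31)=631/120
row 4: denom=8−3·31/80=547/80; d'=(26−3·631/120)/(547/80)=818/547
back: M4=818/547
back: M3=631/120−31/80·818/547=7678/1641
back: M2=-580/31−8/31·7678/1641=-32684/1641
back: M1=13/2−1/8·-32684/1641=14752/1641
M: M0=0, M1=14752/1641, M2=-32684/1641, M3=7678/1641, M4=818/547, M5=0
seg 0: a=0, c=M0/2=0, d=(M1−M0)/(6·3)=7376/14769, b=Δ0−h0·(2M0+M1)/6=-10111/1641
seg 1: a=-5, c=M1/2=7376/1641, d=(M2−M1)/(6·1)=-7906/1641, b=Δ1−h1·(2M1+M2)/6=12017/1641
seg 2: a=2, c=M2/2=-16342/1641, d=(M3−M2)/(6·1)=6727/1641, b=Δ2−h2·(2M2+M3)/6=1017/547
seg 3: a=-2, c=M3/2=3839/1641, d=(M4−M3)/(6·3)=-2612/14769, b=Δ3−h3·(2M3+M4)/6=-9452/1641
seg 4: a=-3, c=M4/2=409/547, d=(M5−M4)/(6·1)=-409/1641, b=Δ4−h4·(2M4+M5)/6=5746/1641
t_q=13/4 → seg 1, τ=1/4; S=-5+12017/1641·τ+7376/1641·τ²+-7906/1641·τ³=-51875/17504

  seg 0: a=0 b=-10111/1641 c=0 d=7376/14769
  seg 1: a=-5 b=12017/1641 c=7376/1641 d=-7906/1641
  seg 2: a=2 b=1017/547 c=-16342/1641 d=6727/1641
  seg 3: a=-2 b=-9452/1641 c=3839/1641 d=-2612/14769
  seg 4: a=-3 b=5746/1641 c=409/547 d=-409/1641
S(13/4) = -51875/17504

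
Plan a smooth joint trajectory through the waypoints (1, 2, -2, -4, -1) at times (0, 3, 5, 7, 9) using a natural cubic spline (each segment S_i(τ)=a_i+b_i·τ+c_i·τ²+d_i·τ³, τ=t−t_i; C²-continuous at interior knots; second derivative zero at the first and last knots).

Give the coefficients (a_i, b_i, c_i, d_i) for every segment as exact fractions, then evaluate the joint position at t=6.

  seg 0: a=1 b=941/852 c=0 d=-73/852
  seg 1: a=2 b=-515/426 c=-219/284 d=40/213
  seg 2: a=-2 b=-869/426 c=101/284 d=35/426
  seg 3: a=-4 b=157/426 c=241/284 d=-241/1704
S(6) = -1023/284

Δ: Δ0=1/3, Δ1=-2, Δ2=-1, Δ3=3/2
row 1: diag=10, rhs=-14; c'=1/5, d'=-7/5
row 2: denom=8−2·1/5=38/5; d'=(6−2·-7/5)/(38/5)=22/19
row 3: denom=8−2·5/19=142/19; d'=(15−2·22/19)/(142/19)=241/142
back: M3=241/142
back: M2=22/19−5/19·241/142=101/142
back: M1=-7/5−1/5·101/142=-219/142
M: M0=0, M1=-219/142, M2=101/142, M3=241/142, M4=0
seg 0: a=1, c=M0/2=0, d=(M1−M0)/(6·3)=-73/852, b=Δ0−h0·(2M0+M1)/6=941/852
seg 1: a=2, c=M1/2=-219/284, d=(M2−M1)/(6·2)=40/213, b=Δ1−h1·(2M1+M2)/6=-515/426
seg 2: a=-2, c=M2/2=101/284, d=(M3−M2)/(6·2)=35/426, b=Δ2−h2·(2M2+M3)/6=-869/426
seg 3: a=-4, c=M3/2=241/284, d=(M4−M3)/(6·2)=-241/1704, b=Δ3−h3·(2M3+M4)/6=157/426
t_q=6 → seg 2, τ=1; S=-2+-869/426·τ+101/284·τ²+35/426·τ³=-1023/284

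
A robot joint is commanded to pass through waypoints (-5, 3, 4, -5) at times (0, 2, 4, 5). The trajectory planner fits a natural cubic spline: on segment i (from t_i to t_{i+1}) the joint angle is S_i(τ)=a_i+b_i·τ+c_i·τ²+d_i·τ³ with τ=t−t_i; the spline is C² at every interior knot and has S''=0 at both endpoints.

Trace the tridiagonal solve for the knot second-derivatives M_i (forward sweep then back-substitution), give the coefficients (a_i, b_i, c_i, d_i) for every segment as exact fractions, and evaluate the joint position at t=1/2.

  seg 0: a=-5 b=45/11 c=0 d=-1/44
  seg 1: a=3 b=42/11 c=-3/22 d=-67/88
  seg 2: a=4 b=-129/22 c=-207/44 d=69/44
S(1/2) = -1041/352

Δ: Δ0=4, Δ1=1/2, Δ2=-9
row 1: diag=8, rhs=-21; c'=1/4, d'=-21/8
row 2: denom=6−2·1/4=11/2; d'=(-57−2·-21/8)/(11/2)=-207/22
back: M2=-207/22
back: M1=-21/8−1/4·-207/22=-3/11
M: M0=0, M1=-3/11, M2=-207/22, M3=0
seg 0: a=-5, c=M0/2=0, d=(M1−M0)/(6·2)=-1/44, b=Δ0−h0·(2M0+M1)/6=45/11
seg 1: a=3, c=M1/2=-3/22, d=(M2−M1)/(6·2)=-67/88, b=Δ1−h1·(2M1+M2)/6=42/11
seg 2: a=4, c=M2/2=-207/44, d=(M3−M2)/(6·1)=69/44, b=Δ2−h2·(2M2+M3)/6=-129/22
t_q=1/2 → seg 0, τ=1/2; S=-5+45/11·τ+0·τ²+-1/44·τ³=-1041/352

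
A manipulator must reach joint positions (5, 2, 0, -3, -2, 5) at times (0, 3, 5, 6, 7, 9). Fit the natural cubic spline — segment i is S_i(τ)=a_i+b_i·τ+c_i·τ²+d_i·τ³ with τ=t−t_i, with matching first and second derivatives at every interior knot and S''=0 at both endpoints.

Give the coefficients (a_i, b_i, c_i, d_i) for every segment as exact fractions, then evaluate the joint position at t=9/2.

  seg 0: a=5 b=-1633/1228 c=0 d=45/1228
  seg 1: a=2 b=-209/614 c=405/1228 d=-405/1228
  seg 2: a=0 b=-1829/614 c=-2025/1228 d=1999/1228
  seg 3: a=-3 b=-1711/1228 c=993/307 d=-1033/1228
  seg 4: a=-2 b=1567/614 c=873/1228 d=-291/2456
S(9/2) = 10987/9824

Δ: Δ0=-1, Δ1=-1, Δ2=-3, Δ3=1, Δ4=7/2
row 1: diag=10, rhs=0; c'=1/5, d'=0
row 2: denom=6−2·1/5=28/5; d'=(-12−2·0)/(28/5)=-15/7
row 3: denom=4−1·5/28=107/28; d'=(24−1·-15/7)/(107/28)=732/107
row 4: denom=6−1·28/107=614/107; d'=(15−1·732/107)/(614/107)=873/614
back: M4=873/614
back: M3=732/107−28/107·873/614=1986/307
back: M2=-15/7−5/28·1986/307=-2025/614
back: M1=0−1/5·-2025/614=405/614
M: M0=0, M1=405/614, M2=-2025/614, M3=1986/307, M4=873/614, M5=0
seg 0: a=5, c=M0/2=0, d=(M1−M0)/(6·3)=45/1228, b=Δ0−h0·(2M0+M1)/6=-1633/1228
seg 1: a=2, c=M1/2=405/1228, d=(M2−M1)/(6·2)=-405/1228, b=Δ1−h1·(2M1+M2)/6=-209/614
seg 2: a=0, c=M2/2=-2025/1228, d=(M3−M2)/(6·1)=1999/1228, b=Δ2−h2·(2M2+M3)/6=-1829/614
seg 3: a=-3, c=M3/2=993/307, d=(M4−M3)/(6·1)=-1033/1228, b=Δ3−h3·(2M3+M4)/6=-1711/1228
seg 4: a=-2, c=M4/2=873/1228, d=(M5−M4)/(6·2)=-291/2456, b=Δ4−h4·(2M4+M5)/6=1567/614
t_q=9/2 → seg 1, τ=3/2; S=2+-209/614·τ+405/1228·τ²+-405/1228·τ³=10987/9824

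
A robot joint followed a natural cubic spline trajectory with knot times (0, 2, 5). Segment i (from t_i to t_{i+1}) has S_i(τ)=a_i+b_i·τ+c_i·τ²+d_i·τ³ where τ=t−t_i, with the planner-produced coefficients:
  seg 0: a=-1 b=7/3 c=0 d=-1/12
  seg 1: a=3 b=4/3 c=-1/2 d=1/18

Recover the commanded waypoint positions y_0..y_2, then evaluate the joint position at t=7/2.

y_0 = S_0(0) = a_0 = -1
y_1 = S_1(0) = a_1 = 3
y_2 = S_1(3) = 4
t_q=7/2 is in segment 1 (τ=3/2); S_1(τ)=65/16

y_0=-1 y_1=3 y_2=4
S(7/2) = 65/16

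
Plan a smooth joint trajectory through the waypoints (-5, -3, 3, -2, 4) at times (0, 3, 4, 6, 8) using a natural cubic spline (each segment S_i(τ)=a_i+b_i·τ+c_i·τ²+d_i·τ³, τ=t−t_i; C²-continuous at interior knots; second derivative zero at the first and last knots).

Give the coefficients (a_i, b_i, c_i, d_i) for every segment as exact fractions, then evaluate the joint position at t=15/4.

  seg 0: a=-5 b=-2135/1032 c=0 d=941/3096
  seg 1: a=-3 b=3167/516 c=941/344 d=-2965/1032
  seg 2: a=3 b=3085/1032 c=-253/43 d=6479/4128
  seg 3: a=-2 b=-883/516 c=2431/688 d=-2431/4128
S(15/4) = 42487/22016

Δ: Δ0=2/3, Δ1=6, Δ2=-5/2, Δ3=3
row 1: diag=8, rhs=32; c'=1/8, d'=4
row 2: denom=6−1·1/8=47/8; d'=(-51−1·4)/(47/8)=-440/47
row 3: denom=8−2·16/47=344/47; d'=(33−2·-440/47)/(344/47)=2431/344
back: M3=2431/344
back: M2=-440/47−16/47·2431/344=-506/43
back: M1=4−1/8·-506/43=941/172
M: M0=0, M1=941/172, M2=-506/43, M3=2431/344, M4=0
seg 0: a=-5, c=M0/2=0, d=(M1−M0)/(6·3)=941/3096, b=Δ0−h0·(2M0+M1)/6=-2135/1032
seg 1: a=-3, c=M1/2=941/344, d=(M2−M1)/(6·1)=-2965/1032, b=Δ1−h1·(2M1+M2)/6=3167/516
seg 2: a=3, c=M2/2=-253/43, d=(M3−M2)/(6·2)=6479/4128, b=Δ2−h2·(2M2+M3)/6=3085/1032
seg 3: a=-2, c=M3/2=2431/688, d=(M4−M3)/(6·2)=-2431/4128, b=Δ3−h3·(2M3+M4)/6=-883/516
t_q=15/4 → seg 1, τ=3/4; S=-3+3167/516·τ+941/344·τ²+-2965/1032·τ³=42487/22016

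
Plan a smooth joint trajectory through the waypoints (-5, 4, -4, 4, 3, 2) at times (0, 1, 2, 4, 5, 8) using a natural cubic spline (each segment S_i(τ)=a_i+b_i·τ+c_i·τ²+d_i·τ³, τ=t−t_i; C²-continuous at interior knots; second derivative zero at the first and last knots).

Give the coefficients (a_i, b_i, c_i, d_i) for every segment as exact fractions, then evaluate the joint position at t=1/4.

  seg 0: a=-5 b=40417/2859 c=0 d=-14686/2859
  seg 1: a=4 b=-3641/2859 c=-14686/953 d=24827/2859
  seg 2: a=-4 b=-17276/2859 c=10141/953 d=-16067/5718
  seg 3: a=4 b=8014/2859 c=-5926/953 d=6905/2859
  seg 4: a=3 b=-6827/2859 c=979/953 d=-979/8577
S(1/4) = -47149/30496

Δ: Δ0=9, Δ1=-8, Δ2=4, Δ3=-1, Δ4=-1/3
row 1: diag=4, rhs=-102; c'=1/4, d'=-51/2
row 2: denom=6−1·1/4=23/4; d'=(72−1·-51/2)/(23/4)=390/23
row 3: denom=6−2·8/23=122/23; d'=(-30−2·390/23)/(122/23)=-735/61
row 4: denom=8−1·23/122=953/122; d'=(4−1·-735/61)/(953/122)=1958/953
back: M4=1958/953
back: M3=-735/61−23/122·1958/953=-11852/953
back: M2=390/23−8/23·-11852/953=20282/953
back: M1=-51/2−1/4·20282/953=-29372/953
M: M0=0, M1=-29372/953, M2=20282/953, M3=-11852/953, M4=1958/953, M5=0
seg 0: a=-5, c=M0/2=0, d=(M1−M0)/(6·1)=-14686/2859, b=Δ0−h0·(2M0+M1)/6=40417/2859
seg 1: a=4, c=M1/2=-14686/953, d=(M2−M1)/(6·1)=24827/2859, b=Δ1−h1·(2M1+M2)/6=-3641/2859
seg 2: a=-4, c=M2/2=10141/953, d=(M3−M2)/(6·2)=-16067/5718, b=Δ2−h2·(2M2+M3)/6=-17276/2859
seg 3: a=4, c=M3/2=-5926/953, d=(M4−M3)/(6·1)=6905/2859, b=Δ3−h3·(2M3+M4)/6=8014/2859
seg 4: a=3, c=M4/2=979/953, d=(M5−M4)/(6·3)=-979/8577, b=Δ4−h4·(2M4+M5)/6=-6827/2859
t_q=1/4 → seg 0, τ=1/4; S=-5+40417/2859·τ+0·τ²+-14686/2859·τ³=-47149/30496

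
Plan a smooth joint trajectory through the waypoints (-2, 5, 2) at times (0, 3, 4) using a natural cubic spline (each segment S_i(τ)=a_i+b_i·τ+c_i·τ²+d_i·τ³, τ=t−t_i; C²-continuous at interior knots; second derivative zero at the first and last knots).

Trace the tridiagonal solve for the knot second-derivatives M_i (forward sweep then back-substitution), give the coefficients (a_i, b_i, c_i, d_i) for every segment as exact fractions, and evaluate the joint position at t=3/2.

Δ: Δ0=7/3, Δ1=-3
row 1: diag=8, rhs=-32; c'=1/8, d'=-4
back: M1=-4
M: M0=0, M1=-4, M2=0
seg 0: a=-2, c=M0/2=0, d=(M1−M0)/(6·3)=-2/9, b=Δ0−h0·(2M0+M1)/6=13/3
seg 1: a=5, c=M1/2=-2, d=(M2−M1)/(6·1)=2/3, b=Δ1−h1·(2M1+M2)/6=-5/3
t_q=3/2 → seg 0, τ=3/2; S=-2+13/3·τ+0·τ²+-2/9·τ³=15/4

  seg 0: a=-2 b=13/3 c=0 d=-2/9
  seg 1: a=5 b=-5/3 c=-2 d=2/3
S(3/2) = 15/4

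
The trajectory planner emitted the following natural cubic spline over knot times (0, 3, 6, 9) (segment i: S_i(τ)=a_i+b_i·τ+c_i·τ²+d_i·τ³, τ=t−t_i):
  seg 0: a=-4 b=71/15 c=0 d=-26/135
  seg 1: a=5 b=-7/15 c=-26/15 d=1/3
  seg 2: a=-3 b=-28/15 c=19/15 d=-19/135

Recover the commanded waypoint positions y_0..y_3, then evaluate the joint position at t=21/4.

y_0 = S_0(0) = a_0 = -4
y_1 = S_1(0) = a_1 = 5
y_2 = S_2(0) = a_2 = -3
y_3 = S_2(3) = -1
t_q=21/4 is in segment 1 (τ=9/4); S_1(τ)=-329/320

y_0=-4 y_1=5 y_2=-3 y_3=-1
S(21/4) = -329/320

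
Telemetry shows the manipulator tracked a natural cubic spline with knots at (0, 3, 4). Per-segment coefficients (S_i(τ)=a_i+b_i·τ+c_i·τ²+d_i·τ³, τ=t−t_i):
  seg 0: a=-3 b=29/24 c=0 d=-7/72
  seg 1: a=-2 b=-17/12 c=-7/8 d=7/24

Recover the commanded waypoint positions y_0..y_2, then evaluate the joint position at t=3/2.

y_0=-3 y_1=-2 y_2=-4
S(3/2) = -97/64

y_0 = S_0(0) = a_0 = -3
y_1 = S_1(0) = a_1 = -2
y_2 = S_1(1) = -4
t_q=3/2 is in segment 0 (τ=3/2); S_0(τ)=-97/64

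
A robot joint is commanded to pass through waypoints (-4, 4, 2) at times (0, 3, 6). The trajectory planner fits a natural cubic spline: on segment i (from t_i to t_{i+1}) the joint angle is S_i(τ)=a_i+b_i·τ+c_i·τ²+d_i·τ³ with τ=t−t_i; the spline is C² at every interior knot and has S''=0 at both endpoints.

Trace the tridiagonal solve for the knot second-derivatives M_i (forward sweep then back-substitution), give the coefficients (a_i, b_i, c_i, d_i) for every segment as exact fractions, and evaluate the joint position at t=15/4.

Δ: Δ0=8/3, Δ1=-2/3
row 1: diag=12, rhs=-20; c'=1/4, d'=-5/3
back: M1=-5/3
M: M0=0, M1=-5/3, M2=0
seg 0: a=-4, c=M0/2=0, d=(M1−M0)/(6·3)=-5/54, b=Δ0−h0·(2M0+M1)/6=7/2
seg 1: a=4, c=M1/2=-5/6, d=(M2−M1)/(6·3)=5/54, b=Δ1−h1·(2M1+M2)/6=1
t_q=15/4 → seg 1, τ=3/4; S=4+1·τ+-5/6·τ²+5/54·τ³=553/128

  seg 0: a=-4 b=7/2 c=0 d=-5/54
  seg 1: a=4 b=1 c=-5/6 d=5/54
S(15/4) = 553/128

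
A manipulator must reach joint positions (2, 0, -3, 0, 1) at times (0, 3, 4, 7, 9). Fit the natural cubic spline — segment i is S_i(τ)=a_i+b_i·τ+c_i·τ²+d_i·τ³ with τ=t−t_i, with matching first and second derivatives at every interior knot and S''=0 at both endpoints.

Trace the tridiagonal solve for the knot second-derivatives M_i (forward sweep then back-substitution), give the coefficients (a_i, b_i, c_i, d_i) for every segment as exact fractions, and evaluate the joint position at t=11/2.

Δ: Δ0=-2/3, Δ1=-3, Δ2=1, Δ3=1/2
row 1: diag=8, rhs=-14; c'=1/8, d'=-7/4
row 2: denom=8−1·1/8=63/8; d'=(24−1·-7/4)/(63/8)=206/63
row 3: denom=10−3·8/21=62/7; d'=(-3−3·206/63)/(62/7)=-269/186
back: M3=-269/186
back: M2=206/63−8/21·-269/186=1066/279
back: M1=-7/4−1/8·1066/279=-1243/558
M: M0=0, M1=-1243/558, M2=1066/279, M3=-269/186, M4=0
seg 0: a=2, c=M0/2=0, d=(M1−M0)/(6·3)=-1243/10044, b=Δ0−h0·(2M0+M1)/6=499/1116
seg 1: a=0, c=M1/2=-1243/1116, d=(M2−M1)/(6·1)=125/124, b=Δ1−h1·(2M1+M2)/6=-1615/558
seg 2: a=-3, c=M2/2=533/279, d=(M3−M2)/(6·3)=-2939/10044, b=Δ2−h2·(2M2+M3)/6=-2341/1116
seg 3: a=0, c=M3/2=-269/372, d=(M4−M3)/(6·2)=269/2232, b=Δ3−h3·(2M3+M4)/6=817/558
t_q=11/2 → seg 2, τ=3/2; S=-3+-2341/1116·τ+533/279·τ²+-2939/10044·τ³=-2813/992

  seg 0: a=2 b=499/1116 c=0 d=-1243/10044
  seg 1: a=0 b=-1615/558 c=-1243/1116 d=125/124
  seg 2: a=-3 b=-2341/1116 c=533/279 d=-2939/10044
  seg 3: a=0 b=817/558 c=-269/372 d=269/2232
S(11/2) = -2813/992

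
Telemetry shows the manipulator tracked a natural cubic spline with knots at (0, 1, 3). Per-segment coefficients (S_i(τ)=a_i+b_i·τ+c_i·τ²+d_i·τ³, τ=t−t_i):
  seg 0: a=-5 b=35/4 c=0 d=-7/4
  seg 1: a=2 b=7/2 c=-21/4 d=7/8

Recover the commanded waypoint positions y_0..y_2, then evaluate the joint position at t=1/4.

y_0=-5 y_1=2 y_2=-5
S(1/4) = -727/256

y_0 = S_0(0) = a_0 = -5
y_1 = S_1(0) = a_1 = 2
y_2 = S_1(2) = -5
t_q=1/4 is in segment 0 (τ=1/4); S_0(τ)=-727/256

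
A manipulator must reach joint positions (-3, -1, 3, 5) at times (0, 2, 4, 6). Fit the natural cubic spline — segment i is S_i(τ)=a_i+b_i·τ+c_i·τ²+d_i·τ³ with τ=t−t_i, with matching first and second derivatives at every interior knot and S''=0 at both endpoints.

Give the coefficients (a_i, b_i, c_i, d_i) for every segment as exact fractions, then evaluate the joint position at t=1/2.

  seg 0: a=-3 b=2/3 c=0 d=1/12
  seg 1: a=-1 b=5/3 c=1/2 d=-1/6
  seg 2: a=3 b=5/3 c=-1/2 d=1/12
S(1/2) = -85/32

Δ: Δ0=1, Δ1=2, Δ2=1
row 1: diag=8, rhs=6; c'=1/4, d'=3/4
row 2: denom=8−2·1/4=15/2; d'=(-6−2·3/4)/(15/2)=-1
back: M2=-1
back: M1=3/4−1/4·-1=1
M: M0=0, M1=1, M2=-1, M3=0
seg 0: a=-3, c=M0/2=0, d=(M1−M0)/(6·2)=1/12, b=Δ0−h0·(2M0+M1)/6=2/3
seg 1: a=-1, c=M1/2=1/2, d=(M2−M1)/(6·2)=-1/6, b=Δ1−h1·(2M1+M2)/6=5/3
seg 2: a=3, c=M2/2=-1/2, d=(M3−M2)/(6·2)=1/12, b=Δ2−h2·(2M2+M3)/6=5/3
t_q=1/2 → seg 0, τ=1/2; S=-3+2/3·τ+0·τ²+1/12·τ³=-85/32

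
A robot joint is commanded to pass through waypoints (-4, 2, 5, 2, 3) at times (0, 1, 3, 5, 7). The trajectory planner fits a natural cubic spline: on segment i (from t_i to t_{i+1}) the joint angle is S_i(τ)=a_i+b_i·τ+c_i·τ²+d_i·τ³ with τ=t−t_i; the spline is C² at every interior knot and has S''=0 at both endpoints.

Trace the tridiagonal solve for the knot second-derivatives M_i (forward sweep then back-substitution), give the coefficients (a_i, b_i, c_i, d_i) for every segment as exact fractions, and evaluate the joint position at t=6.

Δ: Δ0=6, Δ1=3/2, Δ2=-3/2, Δ3=1/2
row 1: diag=6, rhs=-27; c'=1/3, d'=-9/2
row 2: denom=8−2·1/3=22/3; d'=(-18−2·-9/2)/(22/3)=-27/22
row 3: denom=8−2·3/11=82/11; d'=(12−2·-27/22)/(82/11)=159/82
back: M3=159/82
back: M2=-27/22−3/11·159/82=-72/41
back: M1=-9/2−1/3·-72/41=-321/82
M: M0=0, M1=-321/82, M2=-72/41, M3=159/82, M4=0
seg 0: a=-4, c=M0/2=0, d=(M1−M0)/(6·1)=-107/164, b=Δ0−h0·(2M0+M1)/6=1091/164
seg 1: a=2, c=M1/2=-321/164, d=(M2−M1)/(6·2)=59/328, b=Δ1−h1·(2M1+M2)/6=385/82
seg 2: a=5, c=M2/2=-36/41, d=(M3−M2)/(6·2)=101/328, b=Δ2−h2·(2M2+M3)/6=-40/41
seg 3: a=2, c=M3/2=159/164, d=(M4−M3)/(6·2)=-53/328, b=Δ3−h3·(2M3+M4)/6=-65/82
t_q=6 → seg 3, τ=1; S=2+-65/82·τ+159/164·τ²+-53/328·τ³=661/328

  seg 0: a=-4 b=1091/164 c=0 d=-107/164
  seg 1: a=2 b=385/82 c=-321/164 d=59/328
  seg 2: a=5 b=-40/41 c=-36/41 d=101/328
  seg 3: a=2 b=-65/82 c=159/164 d=-53/328
S(6) = 661/328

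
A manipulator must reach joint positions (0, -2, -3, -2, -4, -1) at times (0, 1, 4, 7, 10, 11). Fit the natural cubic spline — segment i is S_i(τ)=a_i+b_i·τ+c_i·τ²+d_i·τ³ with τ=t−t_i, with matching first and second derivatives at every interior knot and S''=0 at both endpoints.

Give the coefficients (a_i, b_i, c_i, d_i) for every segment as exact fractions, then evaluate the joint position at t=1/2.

  seg 0: a=0 b=-5087/2331 c=0 d=425/2331
  seg 1: a=-2 b=-3812/2331 c=425/777 d=-790/20979
  seg 2: a=-3 b=1468/2331 c=485/2331 d=-58/567
  seg 3: a=-2 b=-2060/2331 c=-1661/2331 d=5489/20979
  seg 4: a=-4 b=4441/2331 c=1276/777 d=-1276/2331
S(1/2) = -6641/6216

Δ: Δ0=-2, Δ1=-1/3, Δ2=1/3, Δ3=-2/3, Δ4=3
row 1: diag=8, rhs=10; c'=3/8, d'=5/4
row 2: denom=12−3·3/8=87/8; d'=(4−3·5/4)/(87/8)=2/87
row 3: denom=12−3·8/29=324/29; d'=(-6−3·2/87)/(324/29)=-44/81
row 4: denom=8−3·29/108=259/36; d'=(22−3·-44/81)/(259/36)=2552/777
back: M4=2552/777
back: M3=-44/81−29/108·2552/777=-3322/2331
back: M2=2/87−8/29·-3322/2331=970/2331
back: M1=5/4−3/8·970/2331=850/777
M: M0=0, M1=850/777, M2=970/2331, M3=-3322/2331, M4=2552/777, M5=0
seg 0: a=0, c=M0/2=0, d=(M1−M0)/(6·1)=425/2331, b=Δ0−h0·(2M0+M1)/6=-5087/2331
seg 1: a=-2, c=M1/2=425/777, d=(M2−M1)/(6·3)=-790/20979, b=Δ1−h1·(2M1+M2)/6=-3812/2331
seg 2: a=-3, c=M2/2=485/2331, d=(M3−M2)/(6·3)=-58/567, b=Δ2−h2·(2M2+M3)/6=1468/2331
seg 3: a=-2, c=M3/2=-1661/2331, d=(M4−M3)/(6·3)=5489/20979, b=Δ3−h3·(2M3+M4)/6=-2060/2331
seg 4: a=-4, c=M4/2=1276/777, d=(M5−M4)/(6·1)=-1276/2331, b=Δ4−h4·(2M4+M5)/6=4441/2331
t_q=1/2 → seg 0, τ=1/2; S=0+-5087/2331·τ+0·τ²+425/2331·τ³=-6641/6216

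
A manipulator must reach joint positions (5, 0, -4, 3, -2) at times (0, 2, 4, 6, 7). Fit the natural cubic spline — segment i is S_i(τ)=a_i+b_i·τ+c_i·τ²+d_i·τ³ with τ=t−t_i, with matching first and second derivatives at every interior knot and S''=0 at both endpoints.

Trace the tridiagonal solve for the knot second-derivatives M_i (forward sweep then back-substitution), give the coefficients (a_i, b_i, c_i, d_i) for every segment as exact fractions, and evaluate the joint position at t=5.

Δ: Δ0=-5/2, Δ1=-2, Δ2=7/2, Δ3=-5
row 1: diag=8, rhs=3; c'=1/4, d'=3/8
row 2: denom=8−2·1/4=15/2; d'=(33−2·3/8)/(15/2)=43/10
row 3: denom=6−2·4/15=82/15; d'=(-51−2·43/10)/(82/15)=-447/41
back: M3=-447/41
back: M2=43/10−4/15·-447/41=591/82
back: M1=3/8−1/4·591/82=-117/82
M: M0=0, M1=-117/82, M2=591/82, M3=-447/41, M4=0
seg 0: a=5, c=M0/2=0, d=(M1−M0)/(6·2)=-39/328, b=Δ0−h0·(2M0+M1)/6=-83/41
seg 1: a=0, c=M1/2=-117/164, d=(M2−M1)/(6·2)=59/82, b=Δ1−h1·(2M1+M2)/6=-283/82
seg 2: a=-4, c=M2/2=591/164, d=(M3−M2)/(6·2)=-495/328, b=Δ2−h2·(2M2+M3)/6=191/82
seg 3: a=3, c=M3/2=-447/82, d=(M4−M3)/(6·1)=149/82, b=Δ3−h3·(2M3+M4)/6=-56/41
t_q=5 → seg 2, τ=1; S=-4+191/82·τ+591/164·τ²+-495/328·τ³=139/328

  seg 0: a=5 b=-83/41 c=0 d=-39/328
  seg 1: a=0 b=-283/82 c=-117/164 d=59/82
  seg 2: a=-4 b=191/82 c=591/164 d=-495/328
  seg 3: a=3 b=-56/41 c=-447/82 d=149/82
S(5) = 139/328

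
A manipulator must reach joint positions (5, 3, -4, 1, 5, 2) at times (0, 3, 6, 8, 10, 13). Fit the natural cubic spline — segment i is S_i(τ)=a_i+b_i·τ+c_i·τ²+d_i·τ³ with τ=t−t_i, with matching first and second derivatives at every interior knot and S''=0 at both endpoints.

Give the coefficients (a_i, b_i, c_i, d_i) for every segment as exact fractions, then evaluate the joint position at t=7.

  seg 0: a=5 b=44/221 c=0 d=-574/5967
  seg 1: a=3 b=-530/221 c=-574/663 d=1765/5967
  seg 2: a=-4 b=87/221 c=397/221 d=-657/1768
  seg 3: a=1 b=1379/442 c=-383/884 d=-14/221
  seg 4: a=5 b=277/442 c=-719/884 d=719/7956
S(7) = -3857/1768

Δ: Δ0=-2/3, Δ1=-7/3, Δ2=5/2, Δ3=2, Δ4=-1
row 1: diag=12, rhs=-10; c'=1/4, d'=-5/6
row 2: denom=10−3·1/4=37/4; d'=(29−3·-5/6)/(37/4)=126/37
row 3: denom=8−2·8/37=280/37; d'=(-3−2·126/37)/(280/37)=-363/280
row 4: denom=10−2·37/140=663/70; d'=(-18−2·-363/280)/(663/70)=-719/442
back: M4=-719/442
back: M3=-363/280−37/140·-719/442=-383/442
back: M2=126/37−8/37·-383/442=794/221
back: M1=-5/6−1/4·794/221=-1148/663
M: M0=0, M1=-1148/663, M2=794/221, M3=-383/442, M4=-719/442, M5=0
seg 0: a=5, c=M0/2=0, d=(M1−M0)/(6·3)=-574/5967, b=Δ0−h0·(2M0+M1)/6=44/221
seg 1: a=3, c=M1/2=-574/663, d=(M2−M1)/(6·3)=1765/5967, b=Δ1−h1·(2M1+M2)/6=-530/221
seg 2: a=-4, c=M2/2=397/221, d=(M3−M2)/(6·2)=-657/1768, b=Δ2−h2·(2M2+M3)/6=87/221
seg 3: a=1, c=M3/2=-383/884, d=(M4−M3)/(6·2)=-14/221, b=Δ3−h3·(2M3+M4)/6=1379/442
seg 4: a=5, c=M4/2=-719/884, d=(M5−M4)/(6·3)=719/7956, b=Δ4−h4·(2M4+M5)/6=277/442
t_q=7 → seg 2, τ=1; S=-4+87/221·τ+397/221·τ²+-657/1768·τ³=-3857/1768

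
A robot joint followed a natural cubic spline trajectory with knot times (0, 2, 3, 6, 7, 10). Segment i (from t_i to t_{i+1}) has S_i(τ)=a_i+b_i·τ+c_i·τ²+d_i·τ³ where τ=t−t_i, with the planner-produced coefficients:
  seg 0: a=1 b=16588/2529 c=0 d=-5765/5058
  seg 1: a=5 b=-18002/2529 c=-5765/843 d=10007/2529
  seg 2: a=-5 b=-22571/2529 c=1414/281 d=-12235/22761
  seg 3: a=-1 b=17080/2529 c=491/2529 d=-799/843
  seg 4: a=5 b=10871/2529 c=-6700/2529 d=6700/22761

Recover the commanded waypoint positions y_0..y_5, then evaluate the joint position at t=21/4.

y_0 = S_0(0) = a_0 = 1
y_1 = S_1(0) = a_1 = 5
y_2 = S_2(0) = a_2 = -5
y_3 = S_3(0) = a_3 = -1
y_4 = S_4(0) = a_4 = 5
y_5 = S_4(3) = 2
t_q=21/4 is in segment 2 (τ=9/4); S_2(τ)=-103035/17984

y_0=1 y_1=5 y_2=-5 y_3=-1 y_4=5 y_5=2
S(21/4) = -103035/17984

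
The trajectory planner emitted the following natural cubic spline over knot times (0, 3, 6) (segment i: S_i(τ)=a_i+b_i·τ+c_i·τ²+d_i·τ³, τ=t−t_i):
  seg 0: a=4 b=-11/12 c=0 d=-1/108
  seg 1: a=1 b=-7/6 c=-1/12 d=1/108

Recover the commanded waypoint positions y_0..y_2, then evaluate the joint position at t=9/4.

y_0=4 y_1=1 y_2=-3
S(9/4) = 469/256

y_0 = S_0(0) = a_0 = 4
y_1 = S_1(0) = a_1 = 1
y_2 = S_1(3) = -3
t_q=9/4 is in segment 0 (τ=9/4); S_0(τ)=469/256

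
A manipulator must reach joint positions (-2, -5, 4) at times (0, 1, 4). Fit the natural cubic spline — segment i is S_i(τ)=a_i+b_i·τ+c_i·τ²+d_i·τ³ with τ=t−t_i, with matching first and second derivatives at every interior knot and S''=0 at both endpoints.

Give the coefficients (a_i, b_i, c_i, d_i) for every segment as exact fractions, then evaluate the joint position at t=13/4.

  seg 0: a=-2 b=-15/4 c=0 d=3/4
  seg 1: a=-5 b=-3/2 c=9/4 d=-1/4
S(13/4) = 43/256

Δ: Δ0=-3, Δ1=3
row 1: diag=8, rhs=36; c'=3/8, d'=9/2
back: M1=9/2
M: M0=0, M1=9/2, M2=0
seg 0: a=-2, c=M0/2=0, d=(M1−M0)/(6·1)=3/4, b=Δ0−h0·(2M0+M1)/6=-15/4
seg 1: a=-5, c=M1/2=9/4, d=(M2−M1)/(6·3)=-1/4, b=Δ1−h1·(2M1+M2)/6=-3/2
t_q=13/4 → seg 1, τ=9/4; S=-5+-3/2·τ+9/4·τ²+-1/4·τ³=43/256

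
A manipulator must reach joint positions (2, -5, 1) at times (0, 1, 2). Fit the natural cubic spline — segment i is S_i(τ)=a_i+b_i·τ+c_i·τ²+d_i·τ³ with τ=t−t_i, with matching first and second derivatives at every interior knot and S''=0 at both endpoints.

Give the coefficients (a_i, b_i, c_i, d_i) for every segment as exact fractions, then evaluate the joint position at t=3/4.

  seg 0: a=2 b=-41/4 c=0 d=13/4
  seg 1: a=-5 b=-1/2 c=39/4 d=-13/4
S(3/4) = -1105/256

Δ: Δ0=-7, Δ1=6
row 1: diag=4, rhs=78; c'=1/4, d'=39/2
back: M1=39/2
M: M0=0, M1=39/2, M2=0
seg 0: a=2, c=M0/2=0, d=(M1−M0)/(6·1)=13/4, b=Δ0−h0·(2M0+M1)/6=-41/4
seg 1: a=-5, c=M1/2=39/4, d=(M2−M1)/(6·1)=-13/4, b=Δ1−h1·(2M1+M2)/6=-1/2
t_q=3/4 → seg 0, τ=3/4; S=2+-41/4·τ+0·τ²+13/4·τ³=-1105/256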